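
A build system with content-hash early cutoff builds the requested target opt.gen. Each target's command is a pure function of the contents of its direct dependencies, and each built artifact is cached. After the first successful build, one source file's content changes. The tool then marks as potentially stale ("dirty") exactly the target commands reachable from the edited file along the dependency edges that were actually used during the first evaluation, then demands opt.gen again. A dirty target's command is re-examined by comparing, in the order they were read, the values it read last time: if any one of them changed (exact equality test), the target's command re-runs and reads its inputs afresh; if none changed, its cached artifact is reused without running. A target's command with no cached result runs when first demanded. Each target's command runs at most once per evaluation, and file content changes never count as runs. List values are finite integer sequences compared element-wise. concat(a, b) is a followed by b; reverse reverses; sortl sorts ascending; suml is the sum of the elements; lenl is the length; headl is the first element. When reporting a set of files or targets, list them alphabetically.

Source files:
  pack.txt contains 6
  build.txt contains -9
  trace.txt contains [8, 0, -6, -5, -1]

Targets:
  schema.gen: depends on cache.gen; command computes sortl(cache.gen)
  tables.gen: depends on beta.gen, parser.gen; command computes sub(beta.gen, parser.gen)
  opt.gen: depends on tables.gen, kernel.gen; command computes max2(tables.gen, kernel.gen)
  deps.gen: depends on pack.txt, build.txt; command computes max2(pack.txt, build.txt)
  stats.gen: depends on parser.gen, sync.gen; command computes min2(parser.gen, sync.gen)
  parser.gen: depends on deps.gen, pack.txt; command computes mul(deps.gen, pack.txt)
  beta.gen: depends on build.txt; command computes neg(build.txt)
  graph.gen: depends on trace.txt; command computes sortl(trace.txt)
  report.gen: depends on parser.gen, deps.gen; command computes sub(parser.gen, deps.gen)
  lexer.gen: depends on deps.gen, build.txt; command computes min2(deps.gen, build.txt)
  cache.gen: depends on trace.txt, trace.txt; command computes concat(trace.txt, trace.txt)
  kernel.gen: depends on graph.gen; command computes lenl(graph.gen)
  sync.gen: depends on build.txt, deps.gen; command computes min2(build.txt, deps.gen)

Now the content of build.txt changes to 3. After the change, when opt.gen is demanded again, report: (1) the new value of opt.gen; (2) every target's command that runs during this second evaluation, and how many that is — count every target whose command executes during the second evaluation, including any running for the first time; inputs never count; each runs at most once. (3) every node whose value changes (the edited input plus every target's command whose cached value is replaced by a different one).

New value of opt.gen: 5.
Target commands that run: beta.gen, deps.gen, opt.gen, tables.gen — 4 in total.
Values that change: beta.gen, build.txt, tables.gen.
Key observation: the cutoff stops propagation at parser.gen — its inputs' values are unchanged, so it reuses its cache.

First evaluation (everything demanded from the output):
  beta.gen = neg(-9) = 9
  deps.gen = max2(6, -9) = 6
  graph.gen = sortl([8, 0, -6, -5, -1]) = [-6, -5, -1, 0, 8]
  kernel.gen = lenl([-6, -5, -1, 0, 8]) = 5
  parser.gen = mul(6, 6) = 36
  tables.gen = sub(9, 36) = -27
  opt.gen = max2(-27, 5) = 5

Propagation after the edit:
  beta.gen: runs — build.txt -9->3; result -3.
  deps.gen: runs — build.txt -9->3; result 6 (same value as before).
  parser.gen: checked — values it read are unchanged (deps.gen unchanged, pack.txt unchanged); reused cached 36 without running.
  tables.gen: runs — beta.gen 9->-3; result -39.
  opt.gen: runs — tables.gen -27->-39; result 5 (same value as before).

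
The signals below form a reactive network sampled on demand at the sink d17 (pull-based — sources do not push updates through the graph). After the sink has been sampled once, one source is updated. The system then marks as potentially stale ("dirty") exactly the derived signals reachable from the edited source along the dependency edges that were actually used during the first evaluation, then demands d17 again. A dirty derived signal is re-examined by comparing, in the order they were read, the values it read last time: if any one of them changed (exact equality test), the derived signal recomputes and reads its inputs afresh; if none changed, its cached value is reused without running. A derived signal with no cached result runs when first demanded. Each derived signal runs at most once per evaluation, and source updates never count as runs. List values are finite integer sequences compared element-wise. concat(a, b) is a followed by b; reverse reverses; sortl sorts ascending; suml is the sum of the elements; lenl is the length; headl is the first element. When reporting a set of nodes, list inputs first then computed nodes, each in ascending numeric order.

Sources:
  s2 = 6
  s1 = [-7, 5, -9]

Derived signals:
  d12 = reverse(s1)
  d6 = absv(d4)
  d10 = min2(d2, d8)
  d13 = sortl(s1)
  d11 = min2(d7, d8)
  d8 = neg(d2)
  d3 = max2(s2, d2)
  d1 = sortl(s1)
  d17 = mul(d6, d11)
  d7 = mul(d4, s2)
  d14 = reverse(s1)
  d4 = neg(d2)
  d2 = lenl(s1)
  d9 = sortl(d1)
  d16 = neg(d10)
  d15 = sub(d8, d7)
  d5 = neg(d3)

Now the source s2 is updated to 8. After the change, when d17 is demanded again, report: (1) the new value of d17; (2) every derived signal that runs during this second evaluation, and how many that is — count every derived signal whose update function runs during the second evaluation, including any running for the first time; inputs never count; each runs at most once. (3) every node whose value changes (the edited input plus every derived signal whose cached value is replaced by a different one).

Initial pass — values computed on the first demand:
  d2 = lenl([-7, 5, -9]) = 3
  d4 = neg(3) = -3
  d6 = absv(-3) = 3
  d7 = mul(-3, 6) = -18
  d8 = neg(3) = -3
  d11 = min2(-18, -3) = -18
  d17 = mul(3, -18) = -54

Second demand — change propagation:
  d7: re-runs because s2 6->8; new result -24.
  d11: re-runs because d7 -18->-24; new result -24.
  d17: re-runs because d11 -18->-24; new result -72.

d17 now evaluates to -72.
Run set: d7, d11, d17 (3 run).
Changed values: s2, d7, d11, d17.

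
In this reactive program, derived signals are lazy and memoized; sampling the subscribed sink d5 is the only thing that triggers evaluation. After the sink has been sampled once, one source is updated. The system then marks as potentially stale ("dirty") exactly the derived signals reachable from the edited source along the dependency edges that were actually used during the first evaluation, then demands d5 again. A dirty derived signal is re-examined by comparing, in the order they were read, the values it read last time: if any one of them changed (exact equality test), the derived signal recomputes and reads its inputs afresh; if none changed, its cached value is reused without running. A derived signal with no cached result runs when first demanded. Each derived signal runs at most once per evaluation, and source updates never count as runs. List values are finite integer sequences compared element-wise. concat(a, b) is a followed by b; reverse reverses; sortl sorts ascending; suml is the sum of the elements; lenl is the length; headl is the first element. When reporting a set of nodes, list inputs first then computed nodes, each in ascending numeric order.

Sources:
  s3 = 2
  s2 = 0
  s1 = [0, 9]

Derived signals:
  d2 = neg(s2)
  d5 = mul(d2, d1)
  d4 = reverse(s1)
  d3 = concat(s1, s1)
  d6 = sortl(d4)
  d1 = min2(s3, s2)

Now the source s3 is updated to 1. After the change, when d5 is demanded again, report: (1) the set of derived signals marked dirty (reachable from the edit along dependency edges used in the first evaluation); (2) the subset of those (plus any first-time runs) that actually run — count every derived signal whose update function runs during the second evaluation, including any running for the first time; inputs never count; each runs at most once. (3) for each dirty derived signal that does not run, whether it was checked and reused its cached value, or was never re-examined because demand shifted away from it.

The edit dirties: d1, d5.
1 derived signals run: d1.
Cache hits after checking: d5.
Note the absorption at d1: it re-runs yet its value is the same, leaving the output's value untouched.

First demand of the output computes:
  d1 = min2(2, 0) = 0
  d2 = neg(0) = 0
  d5 = mul(0, 0) = 0

After the edit, cleaning proceeds:
  d1: a read changed (s3 2->1) — executes, giving 0 — identical to its old value.
  d5: dirty, but its reads are unchanged (d2 unchanged, d1 unchanged); cached 0 stands.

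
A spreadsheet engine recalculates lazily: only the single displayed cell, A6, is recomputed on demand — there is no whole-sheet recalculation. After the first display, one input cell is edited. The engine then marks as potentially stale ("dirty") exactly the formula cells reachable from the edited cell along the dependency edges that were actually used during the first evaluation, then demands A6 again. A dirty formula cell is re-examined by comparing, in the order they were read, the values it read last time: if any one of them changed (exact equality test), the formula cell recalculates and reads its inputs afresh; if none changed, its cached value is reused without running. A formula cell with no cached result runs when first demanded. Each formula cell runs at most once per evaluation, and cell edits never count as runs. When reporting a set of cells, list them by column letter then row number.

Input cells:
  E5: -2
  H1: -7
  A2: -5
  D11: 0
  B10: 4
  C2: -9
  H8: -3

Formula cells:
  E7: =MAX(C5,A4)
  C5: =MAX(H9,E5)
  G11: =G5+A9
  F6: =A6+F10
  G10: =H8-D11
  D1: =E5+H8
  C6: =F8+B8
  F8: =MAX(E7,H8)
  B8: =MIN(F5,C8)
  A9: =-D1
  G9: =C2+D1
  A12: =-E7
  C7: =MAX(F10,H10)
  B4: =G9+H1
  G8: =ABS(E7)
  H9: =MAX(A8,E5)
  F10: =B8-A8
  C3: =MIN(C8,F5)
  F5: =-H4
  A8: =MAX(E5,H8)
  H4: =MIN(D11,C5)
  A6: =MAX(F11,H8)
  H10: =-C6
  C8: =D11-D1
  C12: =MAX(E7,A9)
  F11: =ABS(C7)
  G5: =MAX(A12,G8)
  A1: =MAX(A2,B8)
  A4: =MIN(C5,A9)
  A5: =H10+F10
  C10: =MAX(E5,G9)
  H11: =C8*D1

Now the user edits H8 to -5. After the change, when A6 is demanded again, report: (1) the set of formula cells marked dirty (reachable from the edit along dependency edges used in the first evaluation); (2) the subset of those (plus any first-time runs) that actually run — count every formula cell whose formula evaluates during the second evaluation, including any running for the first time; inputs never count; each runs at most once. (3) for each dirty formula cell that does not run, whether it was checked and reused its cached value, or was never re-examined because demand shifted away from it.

First evaluation (everything demanded from the output):
  A8 = MAX(-2, -3) = -2
  D1 = -2 + -3 = -5
  A9 = -(-5) = 5
  C8 = 0 - -5 = 5
  H9 = MAX(-2, -2) = -2
  C5 = MAX(-2, -2) = -2
  A4 = MIN(-2, 5) = -2
  E7 = MAX(-2, -2) = -2
  F8 = MAX(-2, -3) = -2
  H4 = MIN(0, -2) = -2
  F5 = -(-2) = 2
  B8 = MIN(2, 5) = 2
  C6 = -2 + 2 = 0
  F10 = 2 - -2 = 4
  H10 = -(0) = 0
  C7 = MAX(4, 0) = 4
  F11 = ABS(4) = 4
  A6 = MAX(4, -3) = 4

Propagation after the edit:
  A8: runs — H8 -3->-5; result -2 (same value as before).
  D1: runs — H8 -3->-5; result -7.
  A9: runs — D1 -5->-7; result 7.
  C8: runs — D1 -5->-7; result 7.
  H9: checked — values it read are unchanged (A8 unchanged, E5 unchanged); reused cached -2 without running.
  C5: checked — values it read are unchanged (H9 unchanged, E5 unchanged); reused cached -2 without running.
  A4: runs — A9 5->7; result -2 (same value as before).
  E7: checked — values it read are unchanged (C5 unchanged, A4 unchanged); reused cached -2 without running.
  F8: runs — H8 -3->-5; result -2 (same value as before).
  H4: checked — values it read are unchanged (D11 unchanged, C5 unchanged); reused cached -2 without running.
  F5: checked — values it read are unchanged (H4 unchanged); reused cached 2 without running.
  B8: runs — C8 5->7; result 2 (same value as before).
  C6: checked — values it read are unchanged (F8 unchanged, B8 unchanged); reused cached 0 without running.
  F10: checked — values it read are unchanged (B8 unchanged, A8 unchanged); reused cached 4 without running.
  H10: checked — values it read are unchanged (C6 unchanged); reused cached 0 without running.
  C7: checked — values it read are unchanged (F10 unchanged, H10 unchanged); reused cached 4 without running.
  F11: checked — values it read are unchanged (C7 unchanged); reused cached 4 without running.
  A6: runs — H8 -3->-5; result 4 (same value as before).

Key observation: the cutoff stops propagation at H9 — its inputs' values are unchanged, so it reuses its cache.

Marked dirty: A4, A6, A8, A9, B8, C5, C6, C7, C8, D1, E7, F5, F8, F10, F11, H4, H9, H10.
Formula cells that run: A4, A6, A8, A9, B8, C8, D1, F8 — 8 in total.
Checked but reused from cache: C5, C6, C7, E7, F5, F10, F11, H4, H9, H10.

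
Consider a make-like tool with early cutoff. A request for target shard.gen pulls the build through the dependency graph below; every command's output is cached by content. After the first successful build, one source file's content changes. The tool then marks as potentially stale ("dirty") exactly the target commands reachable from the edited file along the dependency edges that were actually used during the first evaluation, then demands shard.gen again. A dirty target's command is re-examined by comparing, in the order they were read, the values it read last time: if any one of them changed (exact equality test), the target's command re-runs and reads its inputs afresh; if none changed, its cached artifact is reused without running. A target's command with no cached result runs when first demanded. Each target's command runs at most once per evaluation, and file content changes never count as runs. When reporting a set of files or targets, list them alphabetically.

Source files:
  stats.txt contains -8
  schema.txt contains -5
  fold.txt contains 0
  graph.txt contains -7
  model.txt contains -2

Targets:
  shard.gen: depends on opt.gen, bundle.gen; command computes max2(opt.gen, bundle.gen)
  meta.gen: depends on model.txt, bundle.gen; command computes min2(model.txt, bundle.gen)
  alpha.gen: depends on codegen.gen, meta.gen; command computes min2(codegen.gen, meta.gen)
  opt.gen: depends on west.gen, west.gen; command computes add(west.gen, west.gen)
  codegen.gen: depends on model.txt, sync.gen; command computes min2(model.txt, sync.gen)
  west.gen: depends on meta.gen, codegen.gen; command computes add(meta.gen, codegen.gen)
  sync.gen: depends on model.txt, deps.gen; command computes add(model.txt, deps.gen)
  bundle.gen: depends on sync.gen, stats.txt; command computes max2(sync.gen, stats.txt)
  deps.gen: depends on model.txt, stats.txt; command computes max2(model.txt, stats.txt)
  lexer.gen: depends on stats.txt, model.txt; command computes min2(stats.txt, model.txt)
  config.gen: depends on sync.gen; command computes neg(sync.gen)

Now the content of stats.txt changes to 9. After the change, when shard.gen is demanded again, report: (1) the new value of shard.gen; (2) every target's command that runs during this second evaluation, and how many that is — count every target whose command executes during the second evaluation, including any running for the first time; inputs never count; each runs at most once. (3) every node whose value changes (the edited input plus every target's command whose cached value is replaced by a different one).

Demanding shard.gen again yields 9.
8 target commands run: bundle.gen, codegen.gen, deps.gen, meta.gen, opt.gen, shard.gen, sync.gen, west.gen.
The nodes whose values change: bundle.gen, codegen.gen, deps.gen, meta.gen, opt.gen, shard.gen, stats.txt, sync.gen, west.gen.

First demand of the output computes:
  deps.gen = max2(-2, -8) = -2
  sync.gen = add(-2, -2) = -4
  bundle.gen = max2(-4, -8) = -4
  codegen.gen = min2(-2, -4) = -4
  meta.gen = min2(-2, -4) = -4
  west.gen = add(-4, -4) = -8
  opt.gen = add(-8, -8) = -16
  shard.gen = max2(-16, -4) = -4

After the edit, cleaning proceeds:
  deps.gen: a read changed (stats.txt -8->9) — executes, giving 9.
  sync.gen: a read changed (deps.gen -2->9) — executes, giving 7.
  bundle.gen: a read changed (sync.gen -4->7; stats.txt -8->9) — executes, giving 9.
  codegen.gen: a read changed (sync.gen -4->7) — executes, giving -2.
  meta.gen: a read changed (bundle.gen -4->9) — executes, giving -2.
  west.gen: a read changed (meta.gen -4->-2; codegen.gen -4->-2) — executes, giving -4.
  opt.gen: a read changed (west.gen -8->-4; west.gen -8->-4) — executes, giving -8.
  shard.gen: a read changed (opt.gen -16->-8; bundle.gen -4->9) — executes, giving 9.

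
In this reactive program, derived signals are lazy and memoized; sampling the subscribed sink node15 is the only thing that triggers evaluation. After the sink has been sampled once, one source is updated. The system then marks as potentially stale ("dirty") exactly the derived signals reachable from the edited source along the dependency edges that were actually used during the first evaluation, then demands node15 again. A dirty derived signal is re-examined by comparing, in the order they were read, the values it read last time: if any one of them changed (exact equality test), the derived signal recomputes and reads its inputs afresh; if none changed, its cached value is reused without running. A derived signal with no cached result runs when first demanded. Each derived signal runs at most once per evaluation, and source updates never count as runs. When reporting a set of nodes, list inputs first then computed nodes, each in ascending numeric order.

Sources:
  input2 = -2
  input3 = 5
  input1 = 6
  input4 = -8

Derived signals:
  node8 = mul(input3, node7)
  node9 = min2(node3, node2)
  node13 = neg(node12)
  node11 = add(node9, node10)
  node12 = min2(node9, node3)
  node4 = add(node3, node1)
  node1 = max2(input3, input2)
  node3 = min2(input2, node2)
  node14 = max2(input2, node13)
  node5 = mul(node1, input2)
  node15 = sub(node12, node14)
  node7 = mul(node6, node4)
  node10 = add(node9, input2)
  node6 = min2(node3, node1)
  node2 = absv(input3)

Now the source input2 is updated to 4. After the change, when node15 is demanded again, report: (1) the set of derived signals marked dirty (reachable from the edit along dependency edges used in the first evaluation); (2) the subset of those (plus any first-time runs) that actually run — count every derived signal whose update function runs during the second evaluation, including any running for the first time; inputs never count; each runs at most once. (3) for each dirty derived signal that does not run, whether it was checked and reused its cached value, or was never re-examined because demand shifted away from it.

The edit dirties: node3, node9, node12, node13, node14, node15.
6 derived signals run: node3, node9, node12, node13, node14, node15.
No dirty derived signal escaped a run.

First demand of the output computes:
  node2 = absv(5) = 5
  node3 = min2(-2, 5) = -2
  node9 = min2(-2, 5) = -2
  node12 = min2(-2, -2) = -2
  node13 = neg(-2) = 2
  node14 = max2(-2, 2) = 2
  node15 = sub(-2, 2) = -4

After the edit, cleaning proceeds:
  node3: a read changed (input2 -2->4) — executes, giving 4.
  node9: a read changed (node3 -2->4) — executes, giving 4.
  node12: a read changed (node9 -2->4; node3 -2->4) — executes, giving 4.
  node13: a read changed (node12 -2->4) — executes, giving -4.
  node14: a read changed (input2 -2->4; node13 2->-4) — executes, giving 4.
  node15: a read changed (node12 -2->4; node14 2->4) — executes, giving 0.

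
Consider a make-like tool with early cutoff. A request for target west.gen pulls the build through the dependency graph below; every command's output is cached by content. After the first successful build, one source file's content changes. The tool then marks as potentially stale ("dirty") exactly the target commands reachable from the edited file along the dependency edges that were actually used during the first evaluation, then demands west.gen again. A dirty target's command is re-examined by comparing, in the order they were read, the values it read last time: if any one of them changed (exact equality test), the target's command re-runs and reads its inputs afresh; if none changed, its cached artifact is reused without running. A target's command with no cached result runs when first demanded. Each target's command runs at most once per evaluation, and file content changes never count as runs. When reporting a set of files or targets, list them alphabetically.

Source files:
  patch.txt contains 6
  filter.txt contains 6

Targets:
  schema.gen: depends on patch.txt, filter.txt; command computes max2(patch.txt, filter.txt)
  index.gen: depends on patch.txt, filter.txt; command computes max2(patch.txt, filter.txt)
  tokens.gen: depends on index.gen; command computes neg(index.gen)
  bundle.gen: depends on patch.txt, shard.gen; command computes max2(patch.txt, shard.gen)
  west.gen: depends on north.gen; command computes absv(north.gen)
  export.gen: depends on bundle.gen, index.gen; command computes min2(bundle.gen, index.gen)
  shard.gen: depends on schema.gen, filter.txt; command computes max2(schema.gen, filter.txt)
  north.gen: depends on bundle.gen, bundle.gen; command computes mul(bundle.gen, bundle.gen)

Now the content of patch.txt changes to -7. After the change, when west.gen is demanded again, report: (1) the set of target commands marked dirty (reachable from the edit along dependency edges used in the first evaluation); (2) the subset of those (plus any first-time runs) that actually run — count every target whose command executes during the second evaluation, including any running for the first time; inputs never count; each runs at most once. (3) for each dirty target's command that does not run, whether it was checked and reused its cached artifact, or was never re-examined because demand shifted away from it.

The edit dirties: bundle.gen, north.gen, schema.gen, shard.gen, west.gen.
2 target commands run: bundle.gen, schema.gen.
Cache hits after checking: north.gen, shard.gen, west.gen.
Note where the cutoff bites: shard.gen is checked, finds nothing changed, and keeps its cache.

First demand of the output computes:
  schema.gen = max2(6, 6) = 6
  shard.gen = max2(6, 6) = 6
  bundle.gen = max2(6, 6) = 6
  north.gen = mul(6, 6) = 36
  west.gen = absv(36) = 36

After the edit, cleaning proceeds:
  schema.gen: a read changed (patch.txt 6->-7) — executes, giving 6 — identical to its old value.
  shard.gen: dirty, but its reads are unchanged (schema.gen unchanged, filter.txt unchanged); cached 6 stands.
  bundle.gen: a read changed (patch.txt 6->-7) — executes, giving 6 — identical to its old value.
  north.gen: dirty, but its reads are unchanged (bundle.gen unchanged, bundle.gen unchanged); cached 36 stands.
  west.gen: dirty, but its reads are unchanged (north.gen unchanged); cached 36 stands.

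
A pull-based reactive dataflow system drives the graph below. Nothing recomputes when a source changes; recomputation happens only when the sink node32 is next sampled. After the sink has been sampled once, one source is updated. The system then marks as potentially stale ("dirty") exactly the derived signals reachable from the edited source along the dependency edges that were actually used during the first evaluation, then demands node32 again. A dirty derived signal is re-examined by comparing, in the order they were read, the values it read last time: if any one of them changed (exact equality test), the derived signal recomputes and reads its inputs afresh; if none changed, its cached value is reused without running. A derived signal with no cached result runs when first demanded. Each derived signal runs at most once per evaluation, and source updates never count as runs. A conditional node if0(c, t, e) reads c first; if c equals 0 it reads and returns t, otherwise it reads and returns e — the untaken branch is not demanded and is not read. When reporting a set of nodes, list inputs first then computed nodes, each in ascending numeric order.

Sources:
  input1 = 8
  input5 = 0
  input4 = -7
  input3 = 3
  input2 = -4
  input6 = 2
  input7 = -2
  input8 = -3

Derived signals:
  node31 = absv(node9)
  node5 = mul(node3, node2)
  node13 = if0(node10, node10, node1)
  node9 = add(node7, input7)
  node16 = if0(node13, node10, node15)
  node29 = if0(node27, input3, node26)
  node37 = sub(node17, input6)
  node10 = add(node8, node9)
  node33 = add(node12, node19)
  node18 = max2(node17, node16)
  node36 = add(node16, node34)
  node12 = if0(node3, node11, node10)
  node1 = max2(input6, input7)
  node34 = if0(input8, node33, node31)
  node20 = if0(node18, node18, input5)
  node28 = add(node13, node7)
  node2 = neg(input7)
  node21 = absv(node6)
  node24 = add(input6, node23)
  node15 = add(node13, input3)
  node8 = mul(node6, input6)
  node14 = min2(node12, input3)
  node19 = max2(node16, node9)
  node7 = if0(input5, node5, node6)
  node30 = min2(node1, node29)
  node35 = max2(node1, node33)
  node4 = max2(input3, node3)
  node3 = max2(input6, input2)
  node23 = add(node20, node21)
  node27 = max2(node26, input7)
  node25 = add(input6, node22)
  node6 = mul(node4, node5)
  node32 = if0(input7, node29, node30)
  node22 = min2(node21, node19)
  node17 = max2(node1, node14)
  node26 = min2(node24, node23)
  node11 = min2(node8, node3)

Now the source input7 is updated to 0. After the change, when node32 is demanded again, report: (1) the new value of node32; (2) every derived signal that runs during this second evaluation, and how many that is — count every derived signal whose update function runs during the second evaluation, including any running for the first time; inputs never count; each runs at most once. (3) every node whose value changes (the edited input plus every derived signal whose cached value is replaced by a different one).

First evaluation (everything demanded from the output):
  node1 = max2(2, -2) = 2
  node2 = neg(-2) = 2
  node3 = max2(2, -4) = 2
  node4 = max2(3, 2) = 3
  node5 = mul(2, 2) = 4
  node6 = mul(3, 4) = 12
  node7 = if0(input5=0 -> then branch node5) = 4
  node8 = mul(12, 2) = 24
  node9 = add(4, -2) = 2
  node10 = add(24, 2) = 26
  node12 = if0(node3=2 -> else branch node10) = 26
  node13 = if0(node10=26 -> else branch node1) = 2
  node14 = min2(26, 3) = 3
  node15 = add(2, 3) = 5
  node16 = if0(node13=2 -> else branch node15) = 5
  node17 = max2(2, 3) = 3
  node18 = max2(3, 5) = 5
  node20 = if0(node18=5 -> else branch input5) = 0
  node21 = absv(12) = 12
  node23 = add(0, 12) = 12
  node24 = add(2, 12) = 14
  node26 = min2(14, 12) = 12
  node27 = max2(12, -2) = 12
  node29 = if0(node27=12 -> else branch node26) = 12
  node30 = min2(2, 12) = 2
  node32 = if0(input7=-2 -> else branch node30) = 2

Propagation after the edit:
  node1: runs — input7 -2->0; result 2 (same value as before).
  node2: runs — input7 -2->0; result 0.
  node5: runs — node2 2->0; result 0.
  node6: runs — node5 4->0; result 0.
  node7: runs — node5 4->0; result 0.
  node8: runs — node6 12->0; result 0.
  node9: runs — node7 4->0; input7 -2->0; result 0.
  node10: runs — node8 24->0; node9 2->0; result 0.
  node12: runs — node10 26->0; result 0.
  node13: runs — node10 26->0; result 0.
  node14: runs — node12 26->0; result 0.
  node15: marked dirty but never re-examined — demand shifted away from it.
  node16: runs — node13 2->0; result 0.
  node17: runs — node14 3->0; result 2.
  node18: runs — node17 3->2; node16 5->0; result 2.
  node20: runs — node18 5->2; result 0 (same value as before).
  node21: runs — node6 12->0; result 0.
  node23: runs — node21 12->0; result 0.
  node24: runs — node23 12->0; result 2.
  node26: runs — node24 14->2; node23 12->0; result 0.
  node27: runs — node26 12->0; input7 -2->0; result 0.
  node29: runs — node27 12->0; node26 12->0; result 3.
  node30: marked dirty but never re-examined — demand shifted away from it.
  node32: runs — input7 -2->0; result 3.

Key observation: a condition flipped, so demand moved to the other branch — node15, node30 are never re-examined.

New value of node32: 3.
Derived signals that run: node1, node2, node5, node6, node7, node8, node9, node10, node12, node13, node14, node16, node17, node18, node20, node21, node23, node24, node26, node27, node29, node32 — 22 in total.
Values that change: input7, node2, node5, node6, node7, node8, node9, node10, node12, node13, node14, node16, node17, node18, node21, node23, node24, node26, node27, node29, node32.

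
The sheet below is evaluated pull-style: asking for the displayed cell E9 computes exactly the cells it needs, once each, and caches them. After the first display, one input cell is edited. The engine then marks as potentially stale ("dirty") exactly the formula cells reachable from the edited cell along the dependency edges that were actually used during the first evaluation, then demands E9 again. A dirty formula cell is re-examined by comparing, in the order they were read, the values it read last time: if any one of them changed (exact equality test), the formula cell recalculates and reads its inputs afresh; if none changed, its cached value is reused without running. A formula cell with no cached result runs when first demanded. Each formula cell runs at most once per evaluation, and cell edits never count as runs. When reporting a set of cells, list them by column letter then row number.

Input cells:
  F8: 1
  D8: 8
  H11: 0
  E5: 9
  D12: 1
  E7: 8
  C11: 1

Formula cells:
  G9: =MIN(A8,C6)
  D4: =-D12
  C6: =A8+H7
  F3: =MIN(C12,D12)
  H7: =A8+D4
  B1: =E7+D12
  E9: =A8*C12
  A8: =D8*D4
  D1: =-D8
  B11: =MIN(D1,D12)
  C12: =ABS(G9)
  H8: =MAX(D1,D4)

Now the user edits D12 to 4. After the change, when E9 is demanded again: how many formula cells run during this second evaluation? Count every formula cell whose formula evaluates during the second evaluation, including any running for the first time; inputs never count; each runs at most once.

7 formula cells run: A8, C6, C12, D4, E9, G9, H7.

First demand of the output computes:
  D4 = -(1) = -1
  A8 = 8 * -1 = -8
  H7 = -8 + -1 = -9
  C6 = -8 + -9 = -17
  G9 = MIN(-8, -17) = -17
  C12 = ABS(-17) = 17
  E9 = -8 * 17 = -136

After the edit, cleaning proceeds:
  D4: a read changed (D12 1->4) — executes, giving -4.
  A8: a read changed (D4 -1->-4) — executes, giving -32.
  H7: a read changed (A8 -8->-32; D4 -1->-4) — executes, giving -36.
  C6: a read changed (A8 -8->-32; H7 -9->-36) — executes, giving -68.
  G9: a read changed (A8 -8->-32; C6 -17->-68) — executes, giving -68.
  C12: a read changed (G9 -17->-68) — executes, giving 68.
  E9: a read changed (A8 -8->-32; C12 17->68) — executes, giving -2176.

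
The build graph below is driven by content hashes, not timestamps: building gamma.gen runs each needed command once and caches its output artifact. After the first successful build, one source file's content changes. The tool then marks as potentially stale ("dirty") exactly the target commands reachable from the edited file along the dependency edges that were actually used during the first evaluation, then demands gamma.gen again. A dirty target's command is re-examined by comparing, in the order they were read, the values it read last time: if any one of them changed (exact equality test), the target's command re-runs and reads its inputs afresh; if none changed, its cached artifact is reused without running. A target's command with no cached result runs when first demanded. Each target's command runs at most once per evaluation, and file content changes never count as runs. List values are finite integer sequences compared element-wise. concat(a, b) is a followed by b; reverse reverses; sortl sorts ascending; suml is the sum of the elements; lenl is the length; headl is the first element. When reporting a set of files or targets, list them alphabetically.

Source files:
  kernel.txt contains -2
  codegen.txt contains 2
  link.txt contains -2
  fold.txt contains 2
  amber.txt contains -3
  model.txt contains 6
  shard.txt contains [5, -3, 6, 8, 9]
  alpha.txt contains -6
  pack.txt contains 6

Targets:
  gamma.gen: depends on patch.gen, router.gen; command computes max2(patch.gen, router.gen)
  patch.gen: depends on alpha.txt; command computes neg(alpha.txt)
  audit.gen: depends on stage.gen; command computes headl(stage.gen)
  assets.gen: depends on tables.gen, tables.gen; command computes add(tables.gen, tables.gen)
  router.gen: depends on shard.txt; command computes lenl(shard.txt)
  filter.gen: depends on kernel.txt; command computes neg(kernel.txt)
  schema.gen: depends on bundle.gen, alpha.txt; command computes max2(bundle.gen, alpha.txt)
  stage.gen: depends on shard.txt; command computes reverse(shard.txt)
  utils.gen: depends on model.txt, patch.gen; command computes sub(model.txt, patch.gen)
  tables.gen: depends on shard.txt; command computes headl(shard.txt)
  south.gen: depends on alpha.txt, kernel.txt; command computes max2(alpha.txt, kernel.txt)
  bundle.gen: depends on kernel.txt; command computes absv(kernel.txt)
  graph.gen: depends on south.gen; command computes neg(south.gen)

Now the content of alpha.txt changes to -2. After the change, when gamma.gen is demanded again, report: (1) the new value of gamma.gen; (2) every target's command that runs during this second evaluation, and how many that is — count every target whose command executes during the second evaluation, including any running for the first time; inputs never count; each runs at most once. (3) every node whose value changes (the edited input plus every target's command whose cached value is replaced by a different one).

gamma.gen now evaluates to 5.
Run set: gamma.gen, patch.gen (2 run).
Changed values: alpha.txt, gamma.gen, patch.gen.

Initial pass — values computed on the first demand:
  patch.gen = neg(-6) = 6
  router.gen = lenl([5, -3, 6, 8, 9]) = 5
  gamma.gen = max2(6, 5) = 6

Second demand — change propagation:
  patch.gen: re-runs because alpha.txt -6->-2; new result 2.
  gamma.gen: re-runs because patch.gen 6->2; new result 5.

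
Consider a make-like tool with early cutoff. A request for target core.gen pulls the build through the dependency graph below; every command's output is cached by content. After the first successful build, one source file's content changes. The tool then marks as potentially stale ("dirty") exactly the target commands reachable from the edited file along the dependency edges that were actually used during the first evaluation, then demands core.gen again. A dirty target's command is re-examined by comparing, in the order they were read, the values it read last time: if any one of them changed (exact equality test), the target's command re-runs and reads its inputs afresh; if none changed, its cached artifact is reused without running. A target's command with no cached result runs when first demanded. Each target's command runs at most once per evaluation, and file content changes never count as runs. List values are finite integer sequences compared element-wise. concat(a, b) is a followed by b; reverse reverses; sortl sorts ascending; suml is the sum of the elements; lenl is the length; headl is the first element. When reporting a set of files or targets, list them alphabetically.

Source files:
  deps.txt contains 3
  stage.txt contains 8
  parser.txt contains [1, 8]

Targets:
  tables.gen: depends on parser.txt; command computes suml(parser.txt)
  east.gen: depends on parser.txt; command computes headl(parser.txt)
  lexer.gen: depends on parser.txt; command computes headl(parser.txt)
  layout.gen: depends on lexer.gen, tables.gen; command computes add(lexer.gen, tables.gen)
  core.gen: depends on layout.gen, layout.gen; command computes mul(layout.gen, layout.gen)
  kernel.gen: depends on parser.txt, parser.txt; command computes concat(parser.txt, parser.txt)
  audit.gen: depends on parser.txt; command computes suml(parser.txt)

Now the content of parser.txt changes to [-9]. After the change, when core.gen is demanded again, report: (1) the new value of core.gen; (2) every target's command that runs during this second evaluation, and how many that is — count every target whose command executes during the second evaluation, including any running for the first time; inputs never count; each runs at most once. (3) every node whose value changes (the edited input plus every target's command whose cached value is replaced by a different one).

First demand of the output computes:
  lexer.gen = headl([1, 8]) = 1
  tables.gen = suml([1, 8]) = 9
  layout.gen = add(1, 9) = 10
  core.gen = mul(10, 10) = 100

After the edit, cleaning proceeds:
  lexer.gen: a read changed (parser.txt [1, 8]->[-9]) — executes, giving -9.
  tables.gen: a read changed (parser.txt [1, 8]->[-9]) — executes, giving -9.
  layout.gen: a read changed (lexer.gen 1->-9; tables.gen 9->-9) — executes, giving -18.
  core.gen: a read changed (layout.gen 10->-18; layout.gen 10->-18) — executes, giving 324.

Demanding core.gen again yields 324.
4 target commands run: core.gen, layout.gen, lexer.gen, tables.gen.
The nodes whose values change: core.gen, layout.gen, lexer.gen, parser.txt, tables.gen.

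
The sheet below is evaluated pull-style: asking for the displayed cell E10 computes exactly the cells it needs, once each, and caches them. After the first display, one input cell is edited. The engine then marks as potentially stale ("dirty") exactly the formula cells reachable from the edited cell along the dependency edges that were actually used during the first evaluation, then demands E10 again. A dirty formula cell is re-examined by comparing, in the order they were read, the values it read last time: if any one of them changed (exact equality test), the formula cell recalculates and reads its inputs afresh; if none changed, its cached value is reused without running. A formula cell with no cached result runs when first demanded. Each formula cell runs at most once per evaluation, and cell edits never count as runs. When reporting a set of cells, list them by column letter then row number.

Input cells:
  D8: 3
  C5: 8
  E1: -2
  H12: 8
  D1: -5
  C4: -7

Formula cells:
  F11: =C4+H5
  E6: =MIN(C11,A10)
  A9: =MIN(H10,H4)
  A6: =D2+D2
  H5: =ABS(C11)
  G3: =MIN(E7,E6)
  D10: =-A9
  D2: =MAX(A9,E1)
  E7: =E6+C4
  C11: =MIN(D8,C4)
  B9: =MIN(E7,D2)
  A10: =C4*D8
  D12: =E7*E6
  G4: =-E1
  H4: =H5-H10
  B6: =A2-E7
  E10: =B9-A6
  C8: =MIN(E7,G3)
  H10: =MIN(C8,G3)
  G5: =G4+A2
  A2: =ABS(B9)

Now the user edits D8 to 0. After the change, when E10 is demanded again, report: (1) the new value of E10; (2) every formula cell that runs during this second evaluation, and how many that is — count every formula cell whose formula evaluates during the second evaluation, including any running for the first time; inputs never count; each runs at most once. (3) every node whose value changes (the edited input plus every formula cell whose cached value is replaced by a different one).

Demanding E10 again yields -10.
12 formula cells run: A9, A10, B9, C8, C11, D2, E6, E7, E10, G3, H4, H10.
The nodes whose values change: A9, A10, B9, C8, D8, E6, E7, E10, G3, H4, H10.
Note where the cutoff bites: H5 is checked, finds nothing changed, and keeps its cache.

First demand of the output computes:
  A10 = -7 * 3 = -21
  C11 = MIN(3, -7) = -7
  E6 = MIN(-7, -21) = -21
  E7 = -21 + -7 = -28
  G3 = MIN(-28, -21) = -28
  C8 = MIN(-28, -28) = -28
  H5 = ABS(-7) = 7
  H10 = MIN(-28, -28) = -28
  H4 = 7 - -28 = 35
  A9 = MIN(-28, 35) = -28
  D2 = MAX(-28, -2) = -2
  A6 = -2 + -2 = -4
  B9 = MIN(-28, -2) = -28
  E10 = -28 - -4 = -24

After the edit, cleaning proceeds:
  A10: a read changed (D8 3->0) — executes, giving 0.
  C11: a read changed (D8 3->0) — executes, giving -7 — identical to its old value.
  E6: a read changed (A10 -21->0) — executes, giving -7.
  E7: a read changed (E6 -21->-7) — executes, giving -14.
  G3: a read changed (E7 -28->-14; E6 -21->-7) — executes, giving -14.
  C8: a read changed (E7 -28->-14; G3 -28->-14) — executes, giving -14.
  H5: dirty, but its reads are unchanged (C11 unchanged); cached 7 stands.
  H10: a read changed (C8 -28->-14; G3 -28->-14) — executes, giving -14.
  H4: a read changed (H10 -28->-14) — executes, giving 21.
  A9: a read changed (H10 -28->-14; H4 35->21) — executes, giving -14.
  D2: a read changed (A9 -28->-14) — executes, giving -2 — identical to its old value.
  A6: dirty, but its reads are unchanged (D2 unchanged, D2 unchanged); cached -4 stands.
  B9: a read changed (E7 -28->-14) — executes, giving -14.
  E10: a read changed (B9 -28->-14) — executes, giving -10.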